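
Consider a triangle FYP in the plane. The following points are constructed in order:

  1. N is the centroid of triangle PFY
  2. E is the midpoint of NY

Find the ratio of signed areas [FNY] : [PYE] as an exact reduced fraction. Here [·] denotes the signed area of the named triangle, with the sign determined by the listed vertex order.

[FNY]:[PYE] = 2

Assign F = (0, 0), Y = (1, 0), P = (0, 1) — the answer is frame-independent, so this choice is without loss of generality.
1. N is the centroid of triangle PFY ⇒ N = (1/3, 1/3)
2. E is the midpoint of NY ⇒ E = (2/3, 1/6)
2·[FNY] = -1/3, 2·[PYE] = -1/6
[FNY]:[PYE] = -1/3:-1/6 = 2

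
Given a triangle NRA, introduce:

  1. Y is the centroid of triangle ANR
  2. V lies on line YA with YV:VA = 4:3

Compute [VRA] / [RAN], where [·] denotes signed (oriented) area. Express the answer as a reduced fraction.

[VRA]:[RAN] = 1/7

Work in coordinates with N = (0, 0), R = (1, 0), A = (0, 1).
1. Y is the centroid of triangle ANR ⇒ Y = (1/3, 1/3)
2. V lies on line YA with YV:VA = 4:3 ⇒ V = (1/7, 5/7)
2·[VRA] = 1/7, 2·[RAN] = 1
[VRA]:[RAN] = 1/7:1 = 1/7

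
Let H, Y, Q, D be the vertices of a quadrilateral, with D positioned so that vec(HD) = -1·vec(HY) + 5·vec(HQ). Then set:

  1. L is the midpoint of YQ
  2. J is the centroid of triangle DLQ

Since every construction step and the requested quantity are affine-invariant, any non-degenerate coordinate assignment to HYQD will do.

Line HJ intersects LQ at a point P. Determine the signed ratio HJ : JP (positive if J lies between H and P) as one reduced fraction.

HJ:JP = -2

Set H = (0, 0), Y = (1, 0), Q = (0, 1), D = (-1, 5); any affine frame gives the same invariant.
1. L is the midpoint of YQ ⇒ L = (1/2, 1/2)
2. J is the centroid of triangle DLQ ⇒ J = (-1/6, 13/6)
line HJ meets LQ at P = (-1/12, 13/12)
J = H + t·(P−H) with t = 2, so HJ:JP = 2:-1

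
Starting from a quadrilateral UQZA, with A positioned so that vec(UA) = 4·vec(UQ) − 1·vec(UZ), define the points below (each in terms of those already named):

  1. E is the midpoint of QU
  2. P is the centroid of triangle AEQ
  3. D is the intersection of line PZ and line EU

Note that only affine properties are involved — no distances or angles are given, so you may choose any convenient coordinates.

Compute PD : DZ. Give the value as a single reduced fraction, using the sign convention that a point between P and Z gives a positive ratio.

Work in coordinates with U = (0, 0), Q = (1, 0), Z = (0, 1), A = (4, -1).
1. E is the midpoint of QU ⇒ E = (1/2, 0)
2. P is the centroid of triangle AEQ ⇒ P = (11/6, -1/3)
3. D is the intersection of line PZ and line EU ⇒ D = (11/8, 0)
D = P + t·(Z−P) with t = 1/4, so PD:DZ = t:(1−t) = 1/4:3/4

PD:DZ = 1/3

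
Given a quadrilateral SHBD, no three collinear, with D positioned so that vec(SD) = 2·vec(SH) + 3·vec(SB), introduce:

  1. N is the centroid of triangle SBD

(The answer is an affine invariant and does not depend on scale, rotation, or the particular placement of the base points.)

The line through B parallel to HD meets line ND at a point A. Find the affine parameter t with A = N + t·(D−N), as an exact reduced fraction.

Assign S = (0, 0), H = (1, 0), B = (0, 1), D = (2, 3) — the answer is frame-independent, so this choice is without loss of generality.
1. N is the centroid of triangle SBD ⇒ N = (2/3, 4/3)
through B parallel to HD: direction (1, 3); meets ND at A = (-2/7, 1/7)
A = N + t·(D−N) with t = -5/7

t = -5/7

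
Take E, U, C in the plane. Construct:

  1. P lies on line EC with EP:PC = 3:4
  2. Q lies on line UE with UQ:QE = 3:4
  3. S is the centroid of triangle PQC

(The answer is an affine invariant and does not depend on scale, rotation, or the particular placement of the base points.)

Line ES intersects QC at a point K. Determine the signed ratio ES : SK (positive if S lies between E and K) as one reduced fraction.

Assign E = (0, 0), U = (1, 0), C = (0, 1) — the answer is frame-independent, so this choice is without loss of generality.
1. P lies on line EC with EP:PC = 3:4 ⇒ P = (0, 3/7)
2. Q lies on line UE with UQ:QE = 3:4 ⇒ Q = (4/7, 0)
3. S is the centroid of triangle PQC ⇒ S = (4/21, 10/21)
line ES meets QC at K = (4/17, 10/17)
S = E + t·(K−E) with t = 17/21, so ES:SK = 17/21:4/21

ES:SK = 17/4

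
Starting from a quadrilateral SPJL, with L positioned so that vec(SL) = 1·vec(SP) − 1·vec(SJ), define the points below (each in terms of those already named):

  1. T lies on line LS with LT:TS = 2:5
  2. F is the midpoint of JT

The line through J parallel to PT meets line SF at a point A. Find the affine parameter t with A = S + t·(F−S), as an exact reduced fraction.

Choose coordinates S = (0, 0), P = (1, 0), J = (0, 1), L = (1, -1).
1. T lies on line LS with LT:TS = 2:5 ⇒ T = (5/7, -5/7)
2. F is the midpoint of JT ⇒ F = (5/14, 1/7)
through J parallel to PT: direction (-2/7, -5/7); meets SF at A = (-10/21, -4/21)
A = S + t·(F−S) with t = -4/3

t = -4/3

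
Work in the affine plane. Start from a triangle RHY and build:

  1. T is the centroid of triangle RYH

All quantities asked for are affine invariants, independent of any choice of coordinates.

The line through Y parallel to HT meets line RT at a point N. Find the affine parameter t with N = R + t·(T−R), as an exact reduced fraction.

t = 2

Assign R = (0, 0), H = (1, 0), Y = (0, 1) — the answer is frame-independent, so this choice is without loss of generality.
1. T is the centroid of triangle RYH ⇒ T = (1/3, 1/3)
through Y parallel to HT: direction (-2/3, 1/3); meets RT at N = (2/3, 2/3)
N = R + t·(T−R) with t = 2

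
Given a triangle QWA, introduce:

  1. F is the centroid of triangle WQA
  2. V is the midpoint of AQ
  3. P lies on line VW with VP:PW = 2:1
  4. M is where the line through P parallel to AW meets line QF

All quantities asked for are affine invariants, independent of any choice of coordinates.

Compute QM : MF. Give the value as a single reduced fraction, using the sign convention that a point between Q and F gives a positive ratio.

Work in coordinates with Q = (0, 0), W = (1, 0), A = (0, 1).
1. F is the centroid of triangle WQA ⇒ F = (1/3, 1/3)
2. V is the midpoint of AQ ⇒ V = (0, 1/2)
3. P lies on line VW with VP:PW = 2:1 ⇒ P = (2/3, 1/6)
4. M is where the line through P parallel to AW meets line QF ⇒ M = (5/12, 5/12)
M = Q + t·(F−Q) with t = 5/4, so QM:MF = t:(1−t) = 5/4:-1/4

QM:MF = -5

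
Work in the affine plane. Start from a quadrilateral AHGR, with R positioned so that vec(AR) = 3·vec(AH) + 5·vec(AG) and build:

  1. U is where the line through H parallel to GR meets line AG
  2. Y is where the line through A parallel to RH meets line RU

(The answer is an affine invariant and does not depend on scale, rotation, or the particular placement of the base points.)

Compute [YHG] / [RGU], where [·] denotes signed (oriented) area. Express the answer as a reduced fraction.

Work in coordinates with A = (0, 0), H = (1, 0), G = (0, 1), R = (3, 5).
1. U is where the line through H parallel to GR meets line AG ⇒ U = (0, -4/3)
2. Y is where the line through A parallel to RH meets line RU ⇒ Y = (-24/7, -60/7)
2·[YHG] = 13, 2·[RGU] = 7
[YHG]:[RGU] = 13:7 = 13/7

[YHG]:[RGU] = 13/7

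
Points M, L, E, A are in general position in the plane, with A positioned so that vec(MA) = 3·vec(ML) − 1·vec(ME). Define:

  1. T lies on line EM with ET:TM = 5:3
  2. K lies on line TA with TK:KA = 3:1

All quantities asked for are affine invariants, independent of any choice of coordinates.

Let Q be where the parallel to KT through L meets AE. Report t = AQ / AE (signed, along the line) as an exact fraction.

t = 2/15

Set M = (0, 0), L = (1, 0), E = (0, 1), A = (3, -1); any affine frame gives the same invariant.
1. T lies on line EM with ET:TM = 5:3 ⇒ T = (0, 3/8)
2. K lies on line TA with TK:KA = 3:1 ⇒ K = (9/4, -21/32)
through L parallel to KT: direction (-9/4, 33/32); meets AE at Q = (13/5, -11/15)
Q = A + t·(E−A) with t = 2/15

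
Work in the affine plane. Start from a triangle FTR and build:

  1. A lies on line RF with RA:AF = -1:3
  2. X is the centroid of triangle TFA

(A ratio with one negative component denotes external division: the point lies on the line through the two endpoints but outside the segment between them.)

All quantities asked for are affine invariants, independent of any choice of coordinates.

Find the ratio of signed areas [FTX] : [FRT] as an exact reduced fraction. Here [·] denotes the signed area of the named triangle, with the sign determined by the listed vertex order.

[FTX]:[FRT] = -1/2

Set F = (0, 0), T = (1, 0), R = (0, 1); any affine frame gives the same invariant.
1. A lies on line RF with RA:AF = -1:3 ⇒ A = (0, 3/2)
2. X is the centroid of triangle TFA ⇒ X = (1/3, 1/2)
2·[FTX] = 1/2, 2·[FRT] = -1
[FTX]:[FRT] = 1/2:-1 = -1/2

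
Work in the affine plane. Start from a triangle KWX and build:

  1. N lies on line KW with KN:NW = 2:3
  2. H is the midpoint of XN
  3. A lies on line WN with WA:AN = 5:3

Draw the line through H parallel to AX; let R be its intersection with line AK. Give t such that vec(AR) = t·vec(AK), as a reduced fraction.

Set K = (0, 0), W = (1, 0), X = (0, 1); any affine frame gives the same invariant.
1. N lies on line KW with KN:NW = 2:3 ⇒ N = (2/5, 0)
2. H is the midpoint of XN ⇒ H = (1/5, 1/2)
3. A lies on line WN with WA:AN = 5:3 ⇒ A = (5/8, 0)
through H parallel to AX: direction (-5/8, 1); meets AK at R = (41/80, 0)
R = A + t·(K−A) with t = 9/50

t = 9/50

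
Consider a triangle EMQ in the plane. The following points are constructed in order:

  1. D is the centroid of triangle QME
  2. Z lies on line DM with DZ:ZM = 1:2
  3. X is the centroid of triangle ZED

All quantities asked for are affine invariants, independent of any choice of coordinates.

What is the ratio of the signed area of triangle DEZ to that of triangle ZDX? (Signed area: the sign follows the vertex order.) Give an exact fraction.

[DEZ]:[ZDX] = 3

Assign E = (0, 0), M = (1, 0), Q = (0, 1) — the answer is frame-independent, so this choice is without loss of generality.
1. D is the centroid of triangle QME ⇒ D = (1/3, 1/3)
2. Z lies on line DM with DZ:ZM = 1:2 ⇒ Z = (5/9, 2/9)
3. X is the centroid of triangle ZED ⇒ X = (8/27, 5/27)
2·[DEZ] = 1/9, 2·[ZDX] = 1/27
[DEZ]:[ZDX] = 1/9:1/27 = 3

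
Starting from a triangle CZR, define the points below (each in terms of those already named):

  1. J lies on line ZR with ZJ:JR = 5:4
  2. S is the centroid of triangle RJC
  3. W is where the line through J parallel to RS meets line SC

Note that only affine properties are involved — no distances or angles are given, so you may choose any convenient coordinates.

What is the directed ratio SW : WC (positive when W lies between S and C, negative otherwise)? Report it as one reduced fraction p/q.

Set C = (0, 0), Z = (1, 0), R = (0, 1); any affine frame gives the same invariant.
1. J lies on line ZR with ZJ:JR = 5:4 ⇒ J = (4/9, 5/9)
2. S is the centroid of triangle RJC ⇒ S = (4/27, 14/27)
3. W is where the line through J parallel to RS meets line SC ⇒ W = (8/27, 28/27)
W = S + t·(C−S) with t = -1, so SW:WC = t:(1−t) = -1:2

SW:WC = -1/2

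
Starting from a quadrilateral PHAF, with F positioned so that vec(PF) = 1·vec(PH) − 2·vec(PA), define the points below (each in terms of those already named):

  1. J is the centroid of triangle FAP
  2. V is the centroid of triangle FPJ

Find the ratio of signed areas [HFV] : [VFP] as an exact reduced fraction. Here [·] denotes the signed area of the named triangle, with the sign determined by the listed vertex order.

[HFV]:[VFP] = 10

Work in coordinates with P = (0, 0), H = (1, 0), A = (0, 1), F = (1, -2).
1. J is the centroid of triangle FAP ⇒ J = (1/3, -1/3)
2. V is the centroid of triangle FPJ ⇒ V = (4/9, -7/9)
2·[HFV] = -10/9, 2·[VFP] = -1/9
[HFV]:[VFP] = -10/9:-1/9 = 10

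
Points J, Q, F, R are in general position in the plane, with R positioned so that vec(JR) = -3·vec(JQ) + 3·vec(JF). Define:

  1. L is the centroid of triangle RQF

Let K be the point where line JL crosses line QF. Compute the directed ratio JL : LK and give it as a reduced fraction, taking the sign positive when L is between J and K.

Choose coordinates J = (0, 0), Q = (1, 0), F = (0, 1), R = (-3, 3).
1. L is the centroid of triangle RQF ⇒ L = (-2/3, 4/3)
line JL meets QF at K = (-1, 2)
L = J + t·(K−J) with t = 2/3, so JL:LK = 2/3:1/3

JL:LK = 2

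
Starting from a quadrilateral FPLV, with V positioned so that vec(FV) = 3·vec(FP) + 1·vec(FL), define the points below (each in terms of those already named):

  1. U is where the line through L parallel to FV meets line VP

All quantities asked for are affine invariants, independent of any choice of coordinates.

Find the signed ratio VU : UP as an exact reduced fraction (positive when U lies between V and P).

Assign F = (0, 0), P = (1, 0), L = (0, 1), V = (3, 1) — the answer is frame-independent, so this choice is without loss of generality.
1. U is where the line through L parallel to FV meets line VP ⇒ U = (9, 4)
U = V + t·(P−V) with t = -3, so VU:UP = t:(1−t) = -3:4

VU:UP = -3/4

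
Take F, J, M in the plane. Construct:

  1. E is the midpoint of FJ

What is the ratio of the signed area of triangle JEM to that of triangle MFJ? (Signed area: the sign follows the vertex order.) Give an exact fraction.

[JEM]:[MFJ] = -1/2

Assign F = (0, 0), J = (1, 0), M = (0, 1) — the answer is frame-independent, so this choice is without loss of generality.
1. E is the midpoint of FJ ⇒ E = (1/2, 0)
2·[JEM] = -1/2, 2·[MFJ] = 1
[JEM]:[MFJ] = -1/2:1 = -1/2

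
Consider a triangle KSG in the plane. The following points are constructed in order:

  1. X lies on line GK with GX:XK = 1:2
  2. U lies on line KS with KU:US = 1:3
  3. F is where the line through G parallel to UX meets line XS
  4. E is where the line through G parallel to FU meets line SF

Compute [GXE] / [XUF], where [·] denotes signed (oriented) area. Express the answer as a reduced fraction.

Assign K = (0, 0), S = (1, 0), G = (0, 1) — the answer is frame-independent, so this choice is without loss of generality.
1. X lies on line GK with GX:XK = 1:2 ⇒ X = (0, 2/3)
2. U lies on line KS with KU:US = 1:3 ⇒ U = (1/4, 0)
3. F is where the line through G parallel to UX meets line XS ⇒ F = (1/6, 5/9)
4. E is where the line through G parallel to FU meets line SF ⇒ E = (1/18, 17/27)
2·[GXE] = 1/54, 2·[XUF] = 1/12
[GXE]:[XUF] = 1/54:1/12 = 2/9

[GXE]:[XUF] = 2/9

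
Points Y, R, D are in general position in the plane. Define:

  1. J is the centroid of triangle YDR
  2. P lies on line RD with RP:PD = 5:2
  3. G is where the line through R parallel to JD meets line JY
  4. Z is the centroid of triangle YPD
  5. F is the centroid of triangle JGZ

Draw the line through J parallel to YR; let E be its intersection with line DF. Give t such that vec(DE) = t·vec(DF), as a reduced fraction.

Work in coordinates with Y = (0, 0), R = (1, 0), D = (0, 1).
1. J is the centroid of triangle YDR ⇒ J = (1/3, 1/3)
2. P lies on line RD with RP:PD = 5:2 ⇒ P = (2/7, 5/7)
3. G is where the line through R parallel to JD meets line JY ⇒ G = (2/3, 2/3)
4. Z is the centroid of triangle YPD ⇒ Z = (2/21, 4/7)
5. F is the centroid of triangle JGZ ⇒ F = (23/63, 11/21)
through J parallel to YR: direction (1, 0); meets DF at E = (23/45, 1/3)
E = D + t·(F−D) with t = 7/5

t = 7/5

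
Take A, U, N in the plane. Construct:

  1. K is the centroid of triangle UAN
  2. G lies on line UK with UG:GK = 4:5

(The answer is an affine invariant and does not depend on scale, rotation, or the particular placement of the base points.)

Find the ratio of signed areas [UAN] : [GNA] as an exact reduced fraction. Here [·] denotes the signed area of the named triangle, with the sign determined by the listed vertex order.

Assign A = (0, 0), U = (1, 0), N = (0, 1) — the answer is frame-independent, so this choice is without loss of generality.
1. K is the centroid of triangle UAN ⇒ K = (1/3, 1/3)
2. G lies on line UK with UG:GK = 4:5 ⇒ G = (19/27, 4/27)
2·[UAN] = -1, 2·[GNA] = 19/27
[UAN]:[GNA] = -1:19/27 = -27/19

[UAN]:[GNA] = -27/19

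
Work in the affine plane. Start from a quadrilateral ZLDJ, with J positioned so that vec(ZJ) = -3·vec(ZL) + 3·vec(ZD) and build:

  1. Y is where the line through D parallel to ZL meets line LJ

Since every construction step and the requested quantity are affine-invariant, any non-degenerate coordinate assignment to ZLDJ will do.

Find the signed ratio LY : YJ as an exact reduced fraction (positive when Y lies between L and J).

Set Z = (0, 0), L = (1, 0), D = (0, 1), J = (-3, 3); any affine frame gives the same invariant.
1. Y is where the line through D parallel to ZL meets line LJ ⇒ Y = (-1/3, 1)
Y = L + t·(J−L) with t = 1/3, so LY:YJ = t:(1−t) = 1/3:2/3

LY:YJ = 1/2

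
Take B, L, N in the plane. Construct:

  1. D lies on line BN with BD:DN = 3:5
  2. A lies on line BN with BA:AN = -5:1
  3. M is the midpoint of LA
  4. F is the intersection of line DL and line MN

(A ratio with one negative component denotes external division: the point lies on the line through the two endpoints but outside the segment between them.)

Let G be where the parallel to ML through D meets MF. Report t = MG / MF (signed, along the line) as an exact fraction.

Set B = (0, 0), L = (1, 0), N = (0, 1); any affine frame gives the same invariant.
1. D lies on line BN with BD:DN = 3:5 ⇒ D = (0, 3/8)
2. A lies on line BN with BA:AN = -5:1 ⇒ A = (0, 5/4)
3. M is the midpoint of LA ⇒ M = (1/2, 5/8)
4. F is the intersection of line DL and line MN ⇒ F = (5/3, -1/4)
through D parallel to ML: direction (1/2, -5/8); meets MF at G = (-5/4, 31/16)
G = M + t·(F−M) with t = -3/2

t = -3/2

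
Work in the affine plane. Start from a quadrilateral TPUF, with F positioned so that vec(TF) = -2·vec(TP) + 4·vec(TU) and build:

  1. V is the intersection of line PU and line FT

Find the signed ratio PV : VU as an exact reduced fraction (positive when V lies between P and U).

Work in coordinates with T = (0, 0), P = (1, 0), U = (0, 1), F = (-2, 4).
1. V is the intersection of line PU and line FT ⇒ V = (-1, 2)
V = P + t·(U−P) with t = 2, so PV:VU = t:(1−t) = 2:-1

PV:VU = -2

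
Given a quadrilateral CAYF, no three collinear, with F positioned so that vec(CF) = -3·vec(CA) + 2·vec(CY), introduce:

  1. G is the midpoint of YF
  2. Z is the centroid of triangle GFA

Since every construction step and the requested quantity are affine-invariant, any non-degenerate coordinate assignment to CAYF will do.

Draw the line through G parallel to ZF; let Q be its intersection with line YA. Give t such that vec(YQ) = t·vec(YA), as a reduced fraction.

Assign C = (0, 0), A = (1, 0), Y = (0, 1), F = (-3, 2) — the answer is frame-independent, so this choice is without loss of generality.
1. G is the midpoint of YF ⇒ G = (-3/2, 3/2)
2. Z is the centroid of triangle GFA ⇒ Z = (-7/6, 7/6)
through G parallel to ZF: direction (-11/6, 5/6); meets YA at Q = (1/3, 2/3)
Q = Y + t·(A−Y) with t = 1/3

t = 1/3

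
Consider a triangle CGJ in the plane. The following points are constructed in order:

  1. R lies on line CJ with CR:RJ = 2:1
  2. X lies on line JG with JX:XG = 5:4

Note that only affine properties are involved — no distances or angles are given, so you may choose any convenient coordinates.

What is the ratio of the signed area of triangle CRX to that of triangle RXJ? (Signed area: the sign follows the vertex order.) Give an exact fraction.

Work in coordinates with C = (0, 0), G = (1, 0), J = (0, 1).
1. R lies on line CJ with CR:RJ = 2:1 ⇒ R = (0, 2/3)
2. X lies on line JG with JX:XG = 5:4 ⇒ X = (5/9, 4/9)
2·[CRX] = -10/27, 2·[RXJ] = 5/27
[CRX]:[RXJ] = -10/27:5/27 = -2

[CRX]:[RXJ] = -2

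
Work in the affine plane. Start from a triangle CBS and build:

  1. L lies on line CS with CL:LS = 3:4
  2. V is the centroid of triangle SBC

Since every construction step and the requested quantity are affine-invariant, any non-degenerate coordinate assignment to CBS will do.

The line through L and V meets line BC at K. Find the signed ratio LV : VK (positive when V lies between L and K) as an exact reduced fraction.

Assign C = (0, 0), B = (1, 0), S = (0, 1) — the answer is frame-independent, so this choice is without loss of generality.
1. L lies on line CS with CL:LS = 3:4 ⇒ L = (0, 3/7)
2. V is the centroid of triangle SBC ⇒ V = (1/3, 1/3)
line LV meets BC at K = (3/2, 0)
V = L + t·(K−L) with t = 2/9, so LV:VK = 2/9:7/9

LV:VK = 2/7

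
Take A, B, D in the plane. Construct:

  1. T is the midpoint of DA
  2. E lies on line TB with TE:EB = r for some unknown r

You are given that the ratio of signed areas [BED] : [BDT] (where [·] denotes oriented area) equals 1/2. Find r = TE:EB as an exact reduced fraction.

Set A = (0, 0), B = (1, 0), D = (0, 1); any affine frame gives the same invariant.
1. T is the midpoint of DA ⇒ T = (0, 1/2)
2. With TE:EB = r, write λ = r/(r+1) so E = T + λ·(B−T); E is affine-linear in λ
Every point depending on E is an affine combination of E and λ-independent points, so each such coordinate is linear in λ; the λ² term in each signed area is a multiple of (B−T)×(B−T) = 0, so 2·[BED] and 2·[BDT] are each linear in λ. Evaluating at λ=0 and λ=1:
  2·[BED] = 1/2·λ − 1/2,   2·[BDT] = 1/2
So [BED]:[BDT] = (1/2·λ − 1/2) / (1/2). Setting this equal to 1/2:
  1/2·λ − 1/2 = 1/2·(1/2)  ⇒  λ = 3/2
Then r = λ/(1−λ) = (3/2)/(-1/2) = -3. Check: with r = -3, E = (3/2, -1/4) and [BED]:[BDT] = 1/2 as required.

r = -3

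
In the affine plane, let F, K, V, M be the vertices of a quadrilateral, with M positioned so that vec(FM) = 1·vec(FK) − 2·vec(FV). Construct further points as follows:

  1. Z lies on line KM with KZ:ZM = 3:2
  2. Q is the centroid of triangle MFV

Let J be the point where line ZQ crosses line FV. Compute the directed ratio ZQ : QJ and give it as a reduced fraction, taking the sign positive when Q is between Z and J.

ZQ:QJ = 2

Assign F = (0, 0), K = (1, 0), V = (0, 1), M = (1, -2) — the answer is frame-independent, so this choice is without loss of generality.
1. Z lies on line KM with KZ:ZM = 3:2 ⇒ Z = (1, -6/5)
2. Q is the centroid of triangle MFV ⇒ Q = (1/3, -1/3)
line ZQ meets FV at J = (0, 1/10)
Q = Z + t·(J−Z) with t = 2/3, so ZQ:QJ = 2/3:1/3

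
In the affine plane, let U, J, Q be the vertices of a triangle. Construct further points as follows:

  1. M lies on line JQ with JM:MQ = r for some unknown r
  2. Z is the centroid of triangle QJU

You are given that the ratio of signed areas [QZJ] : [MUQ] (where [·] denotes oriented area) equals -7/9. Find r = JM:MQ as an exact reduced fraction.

r = 4/3

Assign U = (0, 0), J = (1, 0), Q = (0, 1) — the answer is frame-independent, so this choice is without loss of generality.
1. With JM:MQ = r, write λ = r/(r+1) so M = J + λ·(Q−J); M is affine-linear in λ
2. Z is the centroid of triangle QJU ⇒ Z = (1/3, 1/3)
Every point depending on M is an affine combination of M and λ-independent points, so each such coordinate is linear in λ; the λ² term in each signed area is a multiple of (Q−J)×(Q−J) = 0, so 2·[QZJ] and 2·[MUQ] are each linear in λ. Evaluating at λ=0 and λ=1:
  2·[QZJ] = 1/3,   2·[MUQ] = λ − 1
So [QZJ]:[MUQ] = (1/3) / (λ − 1). Setting this equal to -7/9:
  1/3 = -7/9·(λ − 1)  ⇒  λ = 4/7
Then r = λ/(1−λ) = (4/7)/(3/7) = 4/3. Check: with r = 4/3, M = (3/7, 4/7) and [QZJ]:[MUQ] = -7/9 as required.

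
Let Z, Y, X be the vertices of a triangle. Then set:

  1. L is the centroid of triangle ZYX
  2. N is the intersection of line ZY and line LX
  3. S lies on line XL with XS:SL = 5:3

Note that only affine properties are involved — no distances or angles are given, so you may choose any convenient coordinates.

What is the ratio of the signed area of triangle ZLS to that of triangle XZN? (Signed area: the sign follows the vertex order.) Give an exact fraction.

[ZLS]:[XZN] = 1/4

Assign Z = (0, 0), Y = (1, 0), X = (0, 1) — the answer is frame-independent, so this choice is without loss of generality.
1. L is the centroid of triangle ZYX ⇒ L = (1/3, 1/3)
2. N is the intersection of line ZY and line LX ⇒ N = (1/2, 0)
3. S lies on line XL with XS:SL = 5:3 ⇒ S = (5/24, 7/12)
2·[ZLS] = 1/8, 2·[XZN] = 1/2
[ZLS]:[XZN] = 1/8:1/2 = 1/4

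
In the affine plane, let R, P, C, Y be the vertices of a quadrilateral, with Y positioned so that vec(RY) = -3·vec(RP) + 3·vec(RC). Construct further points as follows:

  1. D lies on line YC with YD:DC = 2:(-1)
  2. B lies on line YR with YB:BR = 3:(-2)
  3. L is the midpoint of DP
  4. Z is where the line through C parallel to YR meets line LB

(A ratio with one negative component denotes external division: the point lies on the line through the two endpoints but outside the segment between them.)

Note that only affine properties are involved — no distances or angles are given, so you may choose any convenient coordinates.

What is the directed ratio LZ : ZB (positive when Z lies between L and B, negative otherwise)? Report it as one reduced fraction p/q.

Set R = (0, 0), P = (1, 0), C = (0, 1), Y = (-3, 3); any affine frame gives the same invariant.
1. D lies on line YC with YD:DC = 2:(-1) ⇒ D = (3, -1)
2. B lies on line YR with YB:BR = 3:(-2) ⇒ B = (6, -6)
3. L is the midpoint of DP ⇒ L = (2, -1/2)
4. Z is where the line through C parallel to YR meets line LB ⇒ Z = (10/3, -7/3)
Z = L + t·(B−L) with t = 1/3, so LZ:ZB = t:(1−t) = 1/3:2/3

LZ:ZB = 1/2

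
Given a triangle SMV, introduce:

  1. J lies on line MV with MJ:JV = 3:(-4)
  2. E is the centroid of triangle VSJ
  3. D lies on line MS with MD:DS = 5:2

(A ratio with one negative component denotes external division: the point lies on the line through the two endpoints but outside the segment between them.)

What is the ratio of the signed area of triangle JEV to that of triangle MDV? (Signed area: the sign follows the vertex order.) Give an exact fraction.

[JEV]:[MDV] = 28/15

Set S = (0, 0), M = (1, 0), V = (0, 1); any affine frame gives the same invariant.
1. J lies on line MV with MJ:JV = 3:(-4) ⇒ J = (4, -3)
2. E is the centroid of triangle VSJ ⇒ E = (4/3, -2/3)
3. D lies on line MS with MD:DS = 5:2 ⇒ D = (2/7, 0)
2·[JEV] = -4/3, 2·[MDV] = -5/7
[JEV]:[MDV] = -4/3:-5/7 = 28/15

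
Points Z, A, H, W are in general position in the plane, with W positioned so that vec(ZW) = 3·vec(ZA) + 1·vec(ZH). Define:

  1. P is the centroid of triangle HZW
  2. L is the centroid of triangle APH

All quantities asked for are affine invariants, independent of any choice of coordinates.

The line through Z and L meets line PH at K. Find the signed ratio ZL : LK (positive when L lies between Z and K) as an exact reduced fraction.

Work in coordinates with Z = (0, 0), A = (1, 0), H = (0, 1), W = (3, 1).
1. P is the centroid of triangle HZW ⇒ P = (1, 2/3)
2. L is the centroid of triangle APH ⇒ L = (2/3, 5/9)
line ZL meets PH at K = (6/7, 5/7)
L = Z + t·(K−Z) with t = 7/9, so ZL:LK = 7/9:2/9

ZL:LK = 7/2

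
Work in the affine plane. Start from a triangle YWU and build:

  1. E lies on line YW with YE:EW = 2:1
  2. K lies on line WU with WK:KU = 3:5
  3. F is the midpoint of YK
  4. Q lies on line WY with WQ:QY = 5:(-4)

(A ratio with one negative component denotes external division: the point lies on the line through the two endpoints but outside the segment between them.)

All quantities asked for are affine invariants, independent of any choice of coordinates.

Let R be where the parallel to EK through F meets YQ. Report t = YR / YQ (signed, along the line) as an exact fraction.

t = -1/12

Assign Y = (0, 0), W = (1, 0), U = (0, 1) — the answer is frame-independent, so this choice is without loss of generality.
1. E lies on line YW with YE:EW = 2:1 ⇒ E = (2/3, 0)
2. K lies on line WU with WK:KU = 3:5 ⇒ K = (5/8, 3/8)
3. F is the midpoint of YK ⇒ F = (5/16, 3/16)
4. Q lies on line WY with WQ:QY = 5:(-4) ⇒ Q = (-4, 0)
through F parallel to EK: direction (-1/24, 3/8); meets YQ at R = (1/3, 0)
R = Y + t·(Q−Y) with t = -1/12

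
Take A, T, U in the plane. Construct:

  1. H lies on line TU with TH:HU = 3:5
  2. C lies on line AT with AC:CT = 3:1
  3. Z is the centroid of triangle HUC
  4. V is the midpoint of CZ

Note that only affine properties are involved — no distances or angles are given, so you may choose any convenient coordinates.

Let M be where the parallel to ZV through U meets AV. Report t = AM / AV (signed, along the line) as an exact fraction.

t = 28/33

Choose coordinates A = (0, 0), T = (1, 0), U = (0, 1).
1. H lies on line TU with TH:HU = 3:5 ⇒ H = (5/8, 3/8)
2. C lies on line AT with AC:CT = 3:1 ⇒ C = (3/4, 0)
3. Z is the centroid of triangle HUC ⇒ Z = (11/24, 11/24)
4. V is the midpoint of CZ ⇒ V = (29/48, 11/48)
through U parallel to ZV: direction (7/48, -11/48); meets AV at M = (203/396, 7/36)
M = A + t·(V−A) with t = 28/33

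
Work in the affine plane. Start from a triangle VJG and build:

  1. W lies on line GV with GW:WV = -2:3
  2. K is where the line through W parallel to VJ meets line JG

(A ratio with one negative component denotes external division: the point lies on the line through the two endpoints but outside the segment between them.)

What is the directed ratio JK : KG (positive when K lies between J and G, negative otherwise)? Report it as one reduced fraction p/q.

JK:KG = -3/2

Assign V = (0, 0), J = (1, 0), G = (0, 1) — the answer is frame-independent, so this choice is without loss of generality.
1. W lies on line GV with GW:WV = -2:3 ⇒ W = (0, 3)
2. K is where the line through W parallel to VJ meets line JG ⇒ K = (-2, 3)
K = J + t·(G−J) with t = 3, so JK:KG = t:(1−t) = 3:-2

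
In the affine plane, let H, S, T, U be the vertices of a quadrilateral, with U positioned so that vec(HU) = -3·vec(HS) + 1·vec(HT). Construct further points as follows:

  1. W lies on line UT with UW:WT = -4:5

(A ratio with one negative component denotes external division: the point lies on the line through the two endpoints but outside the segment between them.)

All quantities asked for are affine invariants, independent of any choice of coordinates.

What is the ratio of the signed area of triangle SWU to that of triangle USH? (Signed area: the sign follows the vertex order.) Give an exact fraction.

[SWU]:[USH] = 12

Work in coordinates with H = (0, 0), S = (1, 0), T = (0, 1), U = (-3, 1).
1. W lies on line UT with UW:WT = -4:5 ⇒ W = (-15, 1)
2·[SWU] = -12, 2·[USH] = -1
[SWU]:[USH] = -12:-1 = 12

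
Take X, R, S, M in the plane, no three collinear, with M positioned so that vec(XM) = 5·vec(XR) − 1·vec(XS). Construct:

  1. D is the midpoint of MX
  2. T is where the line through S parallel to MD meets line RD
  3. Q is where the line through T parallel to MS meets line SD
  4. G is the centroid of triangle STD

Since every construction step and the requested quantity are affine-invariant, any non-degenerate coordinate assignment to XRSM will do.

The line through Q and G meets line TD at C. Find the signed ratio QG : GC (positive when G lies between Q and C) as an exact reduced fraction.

Set X = (0, 0), R = (1, 0), S = (0, 1), M = (5, -1); any affine frame gives the same invariant.
1. D is the midpoint of MX ⇒ D = (5/2, -1/2)
2. T is where the line through S parallel to MD meets line RD ⇒ T = (-5, 2)
3. Q is where the line through T parallel to MS meets line SD ⇒ Q = (5, -2)
4. G is the centroid of triangle STD ⇒ G = (-5/6, 5/6)
line QG meets TD at C = (5/8, 1/8)
G = Q + t·(C−Q) with t = 4/3, so QG:GC = 4/3:-1/3

QG:GC = -4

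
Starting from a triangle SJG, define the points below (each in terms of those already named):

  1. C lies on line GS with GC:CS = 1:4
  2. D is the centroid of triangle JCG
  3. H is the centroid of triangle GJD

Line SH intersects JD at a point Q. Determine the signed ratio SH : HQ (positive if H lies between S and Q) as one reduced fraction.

Set S = (0, 0), J = (1, 0), G = (0, 1); any affine frame gives the same invariant.
1. C lies on line GS with GC:CS = 1:4 ⇒ C = (0, 4/5)
2. D is the centroid of triangle JCG ⇒ D = (1/3, 3/5)
3. H is the centroid of triangle GJD ⇒ H = (4/9, 8/15)
line SH meets JD at Q = (3/7, 18/35)
H = S + t·(Q−S) with t = 28/27, so SH:HQ = 28/27:-1/27

SH:HQ = -28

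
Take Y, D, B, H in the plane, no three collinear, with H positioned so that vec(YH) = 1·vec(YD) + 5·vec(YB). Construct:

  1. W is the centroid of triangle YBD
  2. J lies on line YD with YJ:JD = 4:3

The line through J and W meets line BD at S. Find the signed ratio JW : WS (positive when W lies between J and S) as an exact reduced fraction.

Set Y = (0, 0), D = (1, 0), B = (0, 1), H = (1, 5); any affine frame gives the same invariant.
1. W is the centroid of triangle YBD ⇒ W = (1/3, 1/3)
2. J lies on line YD with YJ:JD = 4:3 ⇒ J = (4/7, 0)
line JW meets BD at S = (-1/2, 3/2)
W = J + t·(S−J) with t = 2/9, so JW:WS = 2/9:7/9

JW:WS = 2/7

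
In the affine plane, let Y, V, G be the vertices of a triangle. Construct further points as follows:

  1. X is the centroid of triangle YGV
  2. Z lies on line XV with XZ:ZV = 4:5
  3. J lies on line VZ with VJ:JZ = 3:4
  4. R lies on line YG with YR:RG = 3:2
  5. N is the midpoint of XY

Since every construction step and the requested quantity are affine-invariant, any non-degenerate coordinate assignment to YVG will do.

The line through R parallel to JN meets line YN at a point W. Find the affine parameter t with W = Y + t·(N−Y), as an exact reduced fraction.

t = 51/16

Choose coordinates Y = (0, 0), V = (1, 0), G = (0, 1).
1. X is the centroid of triangle YGV ⇒ X = (1/3, 1/3)
2. Z lies on line XV with XZ:ZV = 4:5 ⇒ Z = (17/27, 5/27)
3. J lies on line VZ with VJ:JZ = 3:4 ⇒ J = (53/63, 5/63)
4. R lies on line YG with YR:RG = 3:2 ⇒ R = (0, 3/5)
5. N is the midpoint of XY ⇒ N = (1/6, 1/6)
through R parallel to JN: direction (-85/126, 11/126); meets YN at W = (17/32, 17/32)
W = Y + t·(N−Y) with t = 51/16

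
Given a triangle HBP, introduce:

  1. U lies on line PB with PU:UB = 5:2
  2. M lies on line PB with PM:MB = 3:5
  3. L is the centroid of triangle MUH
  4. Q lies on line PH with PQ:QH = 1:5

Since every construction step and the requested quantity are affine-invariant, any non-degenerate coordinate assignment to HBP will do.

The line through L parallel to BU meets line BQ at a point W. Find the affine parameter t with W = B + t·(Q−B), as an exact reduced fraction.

t = 2

Assign H = (0, 0), B = (1, 0), P = (0, 1) — the answer is frame-independent, so this choice is without loss of generality.
1. U lies on line PB with PU:UB = 5:2 ⇒ U = (5/7, 2/7)
2. M lies on line PB with PM:MB = 3:5 ⇒ M = (3/8, 5/8)
3. L is the centroid of triangle MUH ⇒ L = (61/168, 17/56)
4. Q lies on line PH with PQ:QH = 1:5 ⇒ Q = (0, 5/6)
through L parallel to BU: direction (-2/7, 2/7); meets BQ at W = (-1, 5/3)
W = B + t·(Q−B) with t = 2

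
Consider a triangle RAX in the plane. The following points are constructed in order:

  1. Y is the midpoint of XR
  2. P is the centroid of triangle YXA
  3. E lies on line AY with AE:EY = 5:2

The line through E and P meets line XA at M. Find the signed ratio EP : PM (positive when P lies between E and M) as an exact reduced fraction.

EP:PM = 8/7

Assign R = (0, 0), A = (1, 0), X = (0, 1) — the answer is frame-independent, so this choice is without loss of generality.
1. Y is the midpoint of XR ⇒ Y = (0, 1/2)
2. P is the centroid of triangle YXA ⇒ P = (1/3, 1/2)
3. E lies on line AY with AE:EY = 5:2 ⇒ E = (2/7, 5/14)
line EP meets XA at M = (3/8, 5/8)
P = E + t·(M−E) with t = 8/15, so EP:PM = 8/15:7/15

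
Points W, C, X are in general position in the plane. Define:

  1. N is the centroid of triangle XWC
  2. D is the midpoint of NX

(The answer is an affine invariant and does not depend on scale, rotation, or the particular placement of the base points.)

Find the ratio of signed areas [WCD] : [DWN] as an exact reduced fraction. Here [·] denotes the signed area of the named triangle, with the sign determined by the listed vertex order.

[WCD]:[DWN] = 4

Assign W = (0, 0), C = (1, 0), X = (0, 1) — the answer is frame-independent, so this choice is without loss of generality.
1. N is the centroid of triangle XWC ⇒ N = (1/3, 1/3)
2. D is the midpoint of NX ⇒ D = (1/6, 2/3)
2·[WCD] = 2/3, 2·[DWN] = 1/6
[WCD]:[DWN] = 2/3:1/6 = 4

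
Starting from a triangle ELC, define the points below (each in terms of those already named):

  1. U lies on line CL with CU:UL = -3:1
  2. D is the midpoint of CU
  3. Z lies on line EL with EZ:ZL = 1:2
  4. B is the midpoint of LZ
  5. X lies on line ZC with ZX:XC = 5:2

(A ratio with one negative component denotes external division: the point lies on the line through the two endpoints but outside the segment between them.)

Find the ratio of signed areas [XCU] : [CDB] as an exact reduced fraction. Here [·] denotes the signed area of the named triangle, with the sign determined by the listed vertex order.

[XCU]:[CDB] = 8/7

Choose coordinates E = (0, 0), L = (1, 0), C = (0, 1).
1. U lies on line CL with CU:UL = -3:1 ⇒ U = (3/2, -1/2)
2. D is the midpoint of CU ⇒ D = (3/4, 1/4)
3. Z lies on line EL with EZ:ZL = 1:2 ⇒ Z = (1/3, 0)
4. B is the midpoint of LZ ⇒ B = (2/3, 0)
5. X lies on line ZC with ZX:XC = 5:2 ⇒ X = (2/21, 5/7)
2·[XCU] = -2/7, 2·[CDB] = -1/4
[XCU]:[CDB] = -2/7:-1/4 = 8/7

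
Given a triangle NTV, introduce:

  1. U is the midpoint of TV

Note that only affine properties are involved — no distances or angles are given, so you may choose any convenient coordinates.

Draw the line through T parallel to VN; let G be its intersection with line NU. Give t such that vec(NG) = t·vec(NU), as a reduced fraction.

Work in coordinates with N = (0, 0), T = (1, 0), V = (0, 1).
1. U is the midpoint of TV ⇒ U = (1/2, 1/2)
through T parallel to VN: direction (0, -1); meets NU at G = (1, 1)
G = N + t·(U−N) with t = 2

t = 2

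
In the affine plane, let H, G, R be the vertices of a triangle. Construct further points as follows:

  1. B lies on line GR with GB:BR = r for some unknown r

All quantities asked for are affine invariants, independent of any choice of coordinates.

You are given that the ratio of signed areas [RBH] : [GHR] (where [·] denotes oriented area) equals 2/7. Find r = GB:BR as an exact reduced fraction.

Set H = (0, 0), G = (1, 0), R = (0, 1); any affine frame gives the same invariant.
1. With GB:BR = r, write λ = r/(r+1) so B = G + λ·(R−G); B is affine-linear in λ
Every point depending on B is an affine combination of B and λ-independent points, so each such coordinate is linear in λ; the λ² term in each signed area is a multiple of (R−G)×(R−G) = 0, so 2·[RBH] and 2·[GHR] are each linear in λ. Evaluating at λ=0 and λ=1:
  2·[RBH] = λ − 1,   2·[GHR] = -1
So [RBH]:[GHR] = (λ − 1) / (-1). Setting this equal to 2/7:
  λ − 1 = 2/7·(-1)  ⇒  λ = 5/7
Then r = λ/(1−λ) = (5/7)/(2/7) = 5/2. Check: with r = 5/2, B = (2/7, 5/7) and [RBH]:[GHR] = 2/7 as required.

r = 5/2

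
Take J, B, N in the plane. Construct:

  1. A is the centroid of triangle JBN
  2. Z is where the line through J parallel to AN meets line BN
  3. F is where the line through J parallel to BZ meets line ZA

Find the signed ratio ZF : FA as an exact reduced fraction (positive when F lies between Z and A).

ZF:FA = -3/2

Work in coordinates with J = (0, 0), B = (1, 0), N = (0, 1).
1. A is the centroid of triangle JBN ⇒ A = (1/3, 1/3)
2. Z is where the line through J parallel to AN meets line BN ⇒ Z = (-1, 2)
3. F is where the line through J parallel to BZ meets line ZA ⇒ F = (3, -3)
F = Z + t·(A−Z) with t = 3, so ZF:FA = t:(1−t) = 3:-2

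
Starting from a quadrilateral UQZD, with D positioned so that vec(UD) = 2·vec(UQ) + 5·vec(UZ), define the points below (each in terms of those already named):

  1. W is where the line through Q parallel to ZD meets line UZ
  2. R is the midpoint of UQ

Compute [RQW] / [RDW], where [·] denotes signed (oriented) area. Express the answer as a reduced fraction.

Choose coordinates U = (0, 0), Q = (1, 0), Z = (0, 1), D = (2, 5).
1. W is where the line through Q parallel to ZD meets line UZ ⇒ W = (0, -2)
2. R is the midpoint of UQ ⇒ R = (1/2, 0)
2·[RQW] = -1, 2·[RDW] = -1/2
[RQW]:[RDW] = -1:-1/2 = 2

[RQW]:[RDW] = 2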